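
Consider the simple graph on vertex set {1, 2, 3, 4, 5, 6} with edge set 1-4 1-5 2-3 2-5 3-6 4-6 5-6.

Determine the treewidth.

A width-2 tree decomposition is:
Bags: B1 = {1, 4, 6}  B2 = {1, 5, 6}  B3 = {3, 5, 6}  B4 = {2, 3, 5}
Tree: B1–B2, B2–B3, B3–B4
Each bag holds 3 vertices, so the decomposition has width 2, which upper-bounds the treewidth. The edges 4–1–5–6–4 form a cycle, so G is not a tree and its treewidth is at least 2. Hence tw(G) = 2 exactly.

2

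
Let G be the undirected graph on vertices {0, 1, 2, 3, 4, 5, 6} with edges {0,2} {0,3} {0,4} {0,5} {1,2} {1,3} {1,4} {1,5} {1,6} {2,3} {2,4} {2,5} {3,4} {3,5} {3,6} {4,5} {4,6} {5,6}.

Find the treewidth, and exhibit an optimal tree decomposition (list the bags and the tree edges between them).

Treewidth 4.
One such decomposition:
Bags: B1 = {1, 3, 4, 5, 6}  B2 = {1, 2, 3, 4, 5}  B3 = {0, 2, 3, 4, 5}
Tree: B1–B2, B2–B3

The largest bag has 5 vertices, giving width 4; this decomposition certifies tw(G) ≤ 4. For the lower bound, the 5 vertices {0, 2, 3, 4, 5} are pairwise adjacent, and any tree decomposition puts a clique entirely inside one bag — forcing width ≥ 4. Hence tw(G) = 4 exactly.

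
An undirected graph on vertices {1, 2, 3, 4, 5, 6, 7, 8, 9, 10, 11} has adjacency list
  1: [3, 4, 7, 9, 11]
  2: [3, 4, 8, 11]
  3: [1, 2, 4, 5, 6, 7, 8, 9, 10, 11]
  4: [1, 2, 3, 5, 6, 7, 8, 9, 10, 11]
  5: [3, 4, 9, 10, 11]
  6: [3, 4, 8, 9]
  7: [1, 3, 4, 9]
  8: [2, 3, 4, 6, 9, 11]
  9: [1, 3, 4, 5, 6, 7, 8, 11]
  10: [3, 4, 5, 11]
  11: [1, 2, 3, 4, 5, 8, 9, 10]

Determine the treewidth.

A width-4 tree decomposition is:
Bags: B1 = {1, 3, 4, 9, 11}  B2 = {3, 4, 5, 9, 11}  B3 = {3, 4, 8, 9, 11}  B4 = {3, 4, 6, 8, 9}  B5 = {3, 4, 5, 10, 11}  B6 = {2, 3, 4, 8, 11}  B7 = {1, 3, 4, 7, 9}
Tree: B1–B2, B1–B3, B3–B4, B2–B5, B3–B6, B1–B7
The largest bag has 5 vertices, giving width 4; this decomposition certifies tw(G) ≤ 4. For the lower bound, the 5 vertices {3, 4, 8, 9, 11} are pairwise adjacent, and any tree decomposition puts a clique entirely inside one bag — forcing width ≥ 4. Therefore the treewidth is 4.

4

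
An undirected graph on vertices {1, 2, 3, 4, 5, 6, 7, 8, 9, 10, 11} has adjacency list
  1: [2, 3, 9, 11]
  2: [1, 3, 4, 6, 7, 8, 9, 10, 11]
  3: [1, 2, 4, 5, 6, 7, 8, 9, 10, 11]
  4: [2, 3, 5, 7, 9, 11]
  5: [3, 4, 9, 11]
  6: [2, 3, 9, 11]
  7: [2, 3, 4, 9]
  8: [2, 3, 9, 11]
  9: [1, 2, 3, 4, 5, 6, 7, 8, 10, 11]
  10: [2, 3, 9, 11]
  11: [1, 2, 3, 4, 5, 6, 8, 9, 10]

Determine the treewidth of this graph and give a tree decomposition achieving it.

Every bag has size at most 5, so the width is 5 − 1 = 4 and tw(G) ≤ 4. For the lower bound, the 5 vertices {1, 2, 3, 9, 11} are pairwise adjacent, and any tree decomposition puts a clique entirely inside one bag — forcing width ≥ 4. Hence tw(G) = 4 exactly.

Treewidth 4.
One such decomposition:
Bags: B1 = {2, 3, 8, 9, 11}  B2 = {1, 2, 3, 9, 11}  B3 = {2, 3, 6, 9, 11}  B4 = {2, 3, 4, 9, 11}  B5 = {2, 3, 9, 10, 11}  B6 = {2, 3, 4, 7, 9}  B7 = {3, 4, 5, 9, 11}
Tree: B1–B2, B2–B3, B2–B4, B3–B5, B4–B6, B4–B7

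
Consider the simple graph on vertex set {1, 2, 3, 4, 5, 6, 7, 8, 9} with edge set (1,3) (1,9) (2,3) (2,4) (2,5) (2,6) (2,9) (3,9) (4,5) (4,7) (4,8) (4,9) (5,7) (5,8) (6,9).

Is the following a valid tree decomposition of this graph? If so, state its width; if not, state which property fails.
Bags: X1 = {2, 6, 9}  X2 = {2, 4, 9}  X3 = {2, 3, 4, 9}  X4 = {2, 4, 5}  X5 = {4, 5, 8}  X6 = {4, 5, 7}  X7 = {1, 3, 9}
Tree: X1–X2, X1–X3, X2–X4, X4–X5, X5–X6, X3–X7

A tree decomposition must satisfy three properties: every vertex lies in some bag; for every edge, both endpoints lie together in some bag; and for every vertex, the bags containing it form a connected subtree. Here bags containing vertex 4 are not connected in the tree, so the decomposition is invalid.

No — bags containing vertex 4 are not connected in the tree.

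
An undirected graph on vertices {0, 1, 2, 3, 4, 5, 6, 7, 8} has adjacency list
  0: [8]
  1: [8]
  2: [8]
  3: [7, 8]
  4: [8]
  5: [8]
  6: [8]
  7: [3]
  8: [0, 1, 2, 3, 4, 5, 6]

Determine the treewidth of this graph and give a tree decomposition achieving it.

Treewidth 1.
Bags: B1 = {0, 8}  B2 = {2, 8}  B3 = {3, 8}  B4 = {4, 8}  B5 = {3, 7}  B6 = {6, 8}  B7 = {1, 8}  B8 = {5, 8}
Tree: B1–B2, B2–B3, B3–B4, B3–B5, B2–B6, B4–B7, B1–B8

Each bag holds 2 vertices, so the decomposition has width 1, which upper-bounds the treewidth. G has an edge, so its treewidth is at least 1. Combining the bounds, tw(G) = 1.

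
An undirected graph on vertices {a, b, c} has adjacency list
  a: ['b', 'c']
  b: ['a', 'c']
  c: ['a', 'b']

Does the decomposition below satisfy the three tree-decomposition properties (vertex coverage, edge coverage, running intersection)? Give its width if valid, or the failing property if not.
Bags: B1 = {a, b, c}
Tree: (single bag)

Every vertex of G appears in some bag (union = {a, b, c}); every edge is covered by a bag; and for each vertex v the set of bags containing v is connected in the bag tree. The decomposition is therefore valid. The largest bag has 3 vertices, so the width is 2.

Yes; width 2.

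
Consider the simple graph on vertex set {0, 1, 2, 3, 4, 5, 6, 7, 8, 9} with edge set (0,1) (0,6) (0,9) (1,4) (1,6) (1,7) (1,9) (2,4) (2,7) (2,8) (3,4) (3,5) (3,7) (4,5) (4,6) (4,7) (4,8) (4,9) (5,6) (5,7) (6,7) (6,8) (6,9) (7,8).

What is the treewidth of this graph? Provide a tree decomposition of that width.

The largest bag has 4 vertices, giving width 3; this decomposition certifies tw(G) ≤ 3. On the other hand G contains the 4-clique {0, 1, 6, 9}. A clique must lie in a single bag of any decomposition, so no decomposition can have width below 3. Hence tw(G) = 3 exactly.

Treewidth 3.
One optimal decomposition is:
Bags: B1 = {1, 4, 6, 7}  B2 = {1, 4, 6, 9}  B3 = {0, 1, 6, 9}  B4 = {4, 6, 7, 8}  B5 = {4, 5, 6, 7}  B6 = {3, 4, 5, 7}  B7 = {2, 4, 7, 8}
Tree: B1–B2, B2–B3, B1–B4, B4–B5, B5–B6, B4–B7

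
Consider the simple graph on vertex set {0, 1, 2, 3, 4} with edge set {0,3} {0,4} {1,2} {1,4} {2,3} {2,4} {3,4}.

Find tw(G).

2

A width-2 tree decomposition is:
Bags: B1 = {1, 2, 4}  B2 = {2, 3, 4}  B3 = {0, 3, 4}
Tree: B1–B2, B2–B3
Every bag has size at most 3, so the width is 3 − 1 = 2 and tw(G) ≤ 2. Conversely, {0, 3, 4} is a clique of size 3, and the vertices of any clique must share a bag in every tree decomposition; so some bag has ≥ 3 vertices and tw(G) ≥ 2. Hence tw(G) = 2 exactly.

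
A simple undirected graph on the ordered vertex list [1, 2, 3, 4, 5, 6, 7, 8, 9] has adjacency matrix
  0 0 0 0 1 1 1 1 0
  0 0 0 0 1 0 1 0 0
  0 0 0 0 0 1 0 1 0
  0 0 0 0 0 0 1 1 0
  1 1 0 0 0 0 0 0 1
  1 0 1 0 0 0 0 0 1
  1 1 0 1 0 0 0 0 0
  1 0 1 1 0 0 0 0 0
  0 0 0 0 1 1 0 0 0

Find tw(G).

3

A width-3 tree decomposition is:
Bags: B1 = {3, 4, 7, 8}  B2 = {1, 3, 7, 8}  B3 = {1, 3, 6, 7}  B4 = {1, 2, 6, 7}  B5 = {1, 2, 5, 6}  B6 = {2, 5, 6, 9}
Tree: B1–B2, B2–B3, B3–B4, B4–B5, B5–B6
Each bag holds 4 vertices, so the decomposition has width 3, which upper-bounds the treewidth. For the lower bound: the 4 vertex sets {3,4,8}, {7}, {1}, {2,5,6,9} are disjoint, each induces a connected subgraph, and every pair is joined by at least one edge of G. Contracting each set to a single vertex therefore yields K_{4} as a minor, and since treewidth is minor-monotone, tw(G) ≥ tw(K_{4}) = 3. Combining the bounds, tw(G) = 3.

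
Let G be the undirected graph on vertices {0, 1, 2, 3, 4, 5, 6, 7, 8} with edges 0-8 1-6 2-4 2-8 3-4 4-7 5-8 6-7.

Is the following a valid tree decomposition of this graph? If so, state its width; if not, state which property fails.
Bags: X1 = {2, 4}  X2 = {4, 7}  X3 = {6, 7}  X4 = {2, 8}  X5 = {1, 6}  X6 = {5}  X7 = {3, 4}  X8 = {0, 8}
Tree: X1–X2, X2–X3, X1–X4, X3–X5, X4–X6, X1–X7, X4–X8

No — edge (8,5) lies in no bag.

A tree decomposition must satisfy three properties: every vertex lies in some bag; for every edge, both endpoints lie together in some bag; and for every vertex, the bags containing it form a connected subtree. Here edge (8,5) lies in no bag, so the decomposition is invalid.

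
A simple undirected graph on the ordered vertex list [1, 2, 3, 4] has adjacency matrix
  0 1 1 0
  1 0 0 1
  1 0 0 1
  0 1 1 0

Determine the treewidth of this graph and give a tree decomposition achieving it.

The largest bag has 3 vertices, giving width 2; this decomposition certifies tw(G) ≤ 2. The edges 2–1–3–4–2 form a cycle, so G is not a tree and its treewidth is at least 2. Therefore the treewidth is 2.

Treewidth 2.
One such decomposition:
Bags: B1 = {1, 2, 3}  B2 = {2, 3, 4}
Tree: B1–B2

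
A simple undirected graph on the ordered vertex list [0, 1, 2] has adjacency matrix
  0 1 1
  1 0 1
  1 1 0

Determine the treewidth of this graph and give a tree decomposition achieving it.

Treewidth 2.
Bags: B1 = {0, 1, 2}
Tree: (single bag)

With just one bag of size 3, the width is 3 − 1 = 2, so tw(G) ≤ 2. For the lower bound, the 3 vertices {0, 1, 2} are pairwise adjacent, and any tree decomposition puts a clique entirely inside one bag — forcing width ≥ 2. Combining the bounds, tw(G) = 2.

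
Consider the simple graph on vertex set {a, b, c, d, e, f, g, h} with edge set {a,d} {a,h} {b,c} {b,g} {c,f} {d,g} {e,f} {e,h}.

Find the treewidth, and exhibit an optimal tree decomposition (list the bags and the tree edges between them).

Each bag holds 3 vertices, so the decomposition has width 2, which upper-bounds the treewidth. Since g–b–c–f–e–h–a–d–g is a cycle in G, G is not acyclic. Forests are exactly the graphs of treewidth ≤ 1, so tw(G) ≥ 2. Hence tw(G) = 2 exactly.

Treewidth 2.
Bags: B1 = {b, c, g}  B2 = {c, f, g}  B3 = {e, f, g}  B4 = {e, g, h}  B5 = {a, g, h}  B6 = {a, d, g}
Tree: B1–B2, B2–B3, B3–B4, B4–B5, B5–B6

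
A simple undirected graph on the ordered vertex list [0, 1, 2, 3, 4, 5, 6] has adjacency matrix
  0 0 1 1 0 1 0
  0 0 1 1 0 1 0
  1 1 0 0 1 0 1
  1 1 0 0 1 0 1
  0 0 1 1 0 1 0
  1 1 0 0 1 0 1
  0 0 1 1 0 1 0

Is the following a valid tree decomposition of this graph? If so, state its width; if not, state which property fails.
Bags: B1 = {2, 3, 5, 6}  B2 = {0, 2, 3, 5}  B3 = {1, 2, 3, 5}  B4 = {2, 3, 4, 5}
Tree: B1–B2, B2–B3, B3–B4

Vertex coverage: the bags together contain {0, 1, 2, 3, 4, 5, 6}, the full vertex set. Edge coverage: each edge of G has both endpoints in at least one bag. Running intersection: for every vertex, the bags containing it form a connected subtree. All three properties hold, so this is a valid tree decomposition of width max|bag| − 1 = 3, and hence tw(G) ≤ 3.

Yes; width 3.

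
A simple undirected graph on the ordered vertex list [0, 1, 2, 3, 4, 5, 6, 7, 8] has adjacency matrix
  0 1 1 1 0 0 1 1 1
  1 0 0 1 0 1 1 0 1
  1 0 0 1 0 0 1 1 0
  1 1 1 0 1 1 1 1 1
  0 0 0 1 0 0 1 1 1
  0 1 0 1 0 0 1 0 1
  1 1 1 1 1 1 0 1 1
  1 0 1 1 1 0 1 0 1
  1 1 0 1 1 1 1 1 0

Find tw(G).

4

A width-4 tree decomposition is:
Bags: B1 = {0, 1, 3, 6, 8}  B2 = {1, 3, 5, 6, 8}  B3 = {0, 3, 6, 7, 8}  B4 = {3, 4, 6, 7, 8}  B5 = {0, 2, 3, 6, 7}
Tree: B1–B2, B1–B3, B3–B4, B3–B5
Each bag holds 5 vertices, so the decomposition has width 4, which upper-bounds the treewidth. On the other hand G contains the 5-clique {0, 1, 3, 6, 8}. A clique must lie in a single bag of any decomposition, so no decomposition can have width below 4. Hence tw(G) = 4 exactly.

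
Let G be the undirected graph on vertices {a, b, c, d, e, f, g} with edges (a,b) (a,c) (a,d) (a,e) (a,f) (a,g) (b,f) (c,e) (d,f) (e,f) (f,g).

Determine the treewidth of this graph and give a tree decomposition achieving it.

Treewidth 2.
One such decomposition:
Bags: B1 = {a, c, e}  B2 = {a, e, f}  B3 = {a, d, f}  B4 = {a, b, f}  B5 = {a, f, g}
Tree: B1–B2, B2–B3, B2–B4, B3–B5

The largest bag has 3 vertices, giving width 2; this decomposition certifies tw(G) ≤ 2. Conversely, {a, c, e} is a clique of size 3, and the vertices of any clique must share a bag in every tree decomposition; so some bag has ≥ 3 vertices and tw(G) ≥ 2. Combining the bounds, tw(G) = 2.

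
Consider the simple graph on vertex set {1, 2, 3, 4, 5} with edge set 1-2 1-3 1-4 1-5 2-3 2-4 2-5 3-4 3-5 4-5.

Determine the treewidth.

A width-4 tree decomposition is:
Bags: B1 = {1, 2, 3, 4, 5}
Tree: (single bag)
A single bag containing all 5 vertices is trivially a valid decomposition of width 4. On the other hand G contains the 5-clique {1, 2, 3, 4, 5}. A clique must lie in a single bag of any decomposition, so no decomposition can have width below 4. Combining the bounds, tw(G) = 4.

4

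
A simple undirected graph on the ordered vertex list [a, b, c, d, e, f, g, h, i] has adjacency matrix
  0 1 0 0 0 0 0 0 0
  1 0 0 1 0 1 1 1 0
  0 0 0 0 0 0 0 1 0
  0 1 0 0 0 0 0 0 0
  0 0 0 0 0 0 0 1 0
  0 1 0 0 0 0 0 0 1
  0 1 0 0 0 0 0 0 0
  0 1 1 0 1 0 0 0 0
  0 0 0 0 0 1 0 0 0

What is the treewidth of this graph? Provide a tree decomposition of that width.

Treewidth 1.
One such decomposition:
Bags: B1 = {b, h}  B2 = {a, b}  B3 = {b, f}  B4 = {f, i}  B5 = {b, g}  B6 = {b, d}  B7 = {c, h}  B8 = {e, h}
Tree: B1–B2, B2–B3, B3–B4, B3–B5, B2–B6, B1–B7, B7–B8

The largest bag has 2 vertices, giving width 1; this decomposition certifies tw(G) ≤ 1. G has an edge, so its treewidth is at least 1. Hence tw(G) = 1 exactly.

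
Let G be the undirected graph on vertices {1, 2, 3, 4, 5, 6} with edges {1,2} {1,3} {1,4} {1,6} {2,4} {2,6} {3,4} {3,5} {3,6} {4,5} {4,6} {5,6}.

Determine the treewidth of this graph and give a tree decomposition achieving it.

Every bag has size at most 4, so the width is 4 − 1 = 3 and tw(G) ≤ 3. Conversely, {1, 2, 4, 6} is a clique of size 4, and the vertices of any clique must share a bag in every tree decomposition; so some bag has ≥ 4 vertices and tw(G) ≥ 3. Therefore the treewidth is 3.

Treewidth 3.
One optimal decomposition is:
Bags: B1 = {3, 4, 5, 6}  B2 = {1, 3, 4, 6}  B3 = {1, 2, 4, 6}
Tree: B1–B2, B2–B3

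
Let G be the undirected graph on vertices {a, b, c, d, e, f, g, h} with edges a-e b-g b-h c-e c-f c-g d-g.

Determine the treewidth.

1

A width-1 tree decomposition is:
Bags: B1 = {b, h}  B2 = {b, g}  B3 = {c, g}  B4 = {c, f}  B5 = {c, e}  B6 = {a, e}  B7 = {d, g}
Tree: B1–B2, B2–B3, B3–B4, B4–B5, B5–B6, B2–B7
Every bag has size at most 2, so the width is 2 − 1 = 1 and tw(G) ≤ 1. Any graph with an edge has treewidth ≥ 1, and G has the edge h–b. Hence tw(G) = 1 exactly.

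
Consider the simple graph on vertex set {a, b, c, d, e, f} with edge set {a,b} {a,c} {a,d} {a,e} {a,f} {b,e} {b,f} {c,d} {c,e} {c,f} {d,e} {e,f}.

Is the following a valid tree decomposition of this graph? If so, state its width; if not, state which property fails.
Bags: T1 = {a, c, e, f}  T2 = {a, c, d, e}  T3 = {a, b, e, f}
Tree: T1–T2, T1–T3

Yes; width 3.

Checking the three conditions: (i) the bags cover all of {a, b, c, d, e, f}; (ii) for each edge, some bag contains both endpoints; (iii) the bags containing any fixed vertex form a subtree. All hold, so the decomposition is valid with width 4 − 1 = 3.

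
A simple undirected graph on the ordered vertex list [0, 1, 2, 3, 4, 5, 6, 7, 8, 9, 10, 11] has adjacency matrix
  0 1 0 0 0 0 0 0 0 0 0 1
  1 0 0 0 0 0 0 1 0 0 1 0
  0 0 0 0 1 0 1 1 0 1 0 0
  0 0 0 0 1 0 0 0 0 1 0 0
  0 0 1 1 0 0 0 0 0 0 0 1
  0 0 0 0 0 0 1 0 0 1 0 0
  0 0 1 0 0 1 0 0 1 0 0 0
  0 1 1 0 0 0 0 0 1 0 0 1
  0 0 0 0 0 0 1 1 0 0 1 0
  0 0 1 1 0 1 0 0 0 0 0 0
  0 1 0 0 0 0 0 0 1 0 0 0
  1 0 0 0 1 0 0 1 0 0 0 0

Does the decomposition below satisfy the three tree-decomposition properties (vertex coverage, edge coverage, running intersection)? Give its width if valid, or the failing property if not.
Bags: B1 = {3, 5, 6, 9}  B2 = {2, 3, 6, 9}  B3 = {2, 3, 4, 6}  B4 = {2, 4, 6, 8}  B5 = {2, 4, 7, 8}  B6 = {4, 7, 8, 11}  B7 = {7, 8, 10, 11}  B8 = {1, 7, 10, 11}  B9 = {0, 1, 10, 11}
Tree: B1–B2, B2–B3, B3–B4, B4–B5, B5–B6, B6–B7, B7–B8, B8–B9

Yes; width 3.

Every vertex of G appears in some bag (union = {0, 1, 2, 3, 4, 5, 6, 7, 8, 9, 10, 11}); every edge is covered by a bag; and for each vertex v the set of bags containing v is connected in the bag tree. The decomposition is therefore valid. The largest bag has 4 vertices, so the width is 3.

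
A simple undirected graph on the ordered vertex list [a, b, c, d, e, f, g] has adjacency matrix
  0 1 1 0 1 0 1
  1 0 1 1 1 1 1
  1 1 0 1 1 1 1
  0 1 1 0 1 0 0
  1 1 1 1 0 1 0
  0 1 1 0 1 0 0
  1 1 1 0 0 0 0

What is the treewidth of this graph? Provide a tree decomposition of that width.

Every bag has size at most 4, so the width is 4 − 1 = 3 and tw(G) ≤ 3. On the other hand G contains the 4-clique {a, b, c, g}. A clique must lie in a single bag of any decomposition, so no decomposition can have width below 3. Hence tw(G) = 3 exactly.

Treewidth 3.
One optimal decomposition is:
Bags: B1 = {b, c, d, e}  B2 = {b, c, e, f}  B3 = {a, b, c, e}  B4 = {a, b, c, g}
Tree: B1–B2, B1–B3, B3–B4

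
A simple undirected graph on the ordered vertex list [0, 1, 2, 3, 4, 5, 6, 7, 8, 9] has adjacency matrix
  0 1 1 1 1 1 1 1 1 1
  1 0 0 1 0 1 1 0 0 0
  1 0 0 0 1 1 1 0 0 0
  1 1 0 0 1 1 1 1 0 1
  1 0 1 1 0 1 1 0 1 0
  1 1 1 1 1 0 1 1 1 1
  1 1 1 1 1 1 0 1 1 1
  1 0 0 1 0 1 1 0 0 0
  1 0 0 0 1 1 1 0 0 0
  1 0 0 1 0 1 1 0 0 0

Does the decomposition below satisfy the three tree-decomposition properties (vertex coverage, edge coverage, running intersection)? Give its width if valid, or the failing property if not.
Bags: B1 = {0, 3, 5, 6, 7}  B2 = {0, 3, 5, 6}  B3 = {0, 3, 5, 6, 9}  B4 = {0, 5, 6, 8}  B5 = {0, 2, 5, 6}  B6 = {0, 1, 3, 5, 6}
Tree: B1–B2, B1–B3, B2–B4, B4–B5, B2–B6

A tree decomposition must satisfy three properties: every vertex lies in some bag; for every edge, both endpoints lie together in some bag; and for every vertex, the bags containing it form a connected subtree. Here vertex 4 appears in no bag, so the decomposition is invalid.

No — vertex 4 appears in no bag.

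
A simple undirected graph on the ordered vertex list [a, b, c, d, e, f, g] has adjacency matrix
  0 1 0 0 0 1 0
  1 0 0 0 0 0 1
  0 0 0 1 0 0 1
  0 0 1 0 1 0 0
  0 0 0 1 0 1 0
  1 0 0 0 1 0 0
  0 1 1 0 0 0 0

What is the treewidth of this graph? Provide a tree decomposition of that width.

Treewidth 2.
One such decomposition:
Bags: B1 = {a, b, g}  B2 = {a, f, g}  B3 = {e, f, g}  B4 = {d, e, g}  B5 = {c, d, g}
Tree: B1–B2, B2–B3, B3–B4, B4–B5

Each bag holds 3 vertices, so the decomposition has width 2, which upper-bounds the treewidth. Since g–b–a–f–e–d–c–g is a cycle in G, G is not acyclic. Forests are exactly the graphs of treewidth ≤ 1, so tw(G) ≥ 2. Hence tw(G) = 2 exactly.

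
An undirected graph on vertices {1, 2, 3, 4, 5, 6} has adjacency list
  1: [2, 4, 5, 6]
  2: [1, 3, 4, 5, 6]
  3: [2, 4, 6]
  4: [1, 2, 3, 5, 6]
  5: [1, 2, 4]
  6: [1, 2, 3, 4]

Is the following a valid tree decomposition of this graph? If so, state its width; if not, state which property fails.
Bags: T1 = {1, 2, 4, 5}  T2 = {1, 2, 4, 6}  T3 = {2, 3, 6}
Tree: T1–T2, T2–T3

A tree decomposition must satisfy three properties: every vertex lies in some bag; for every edge, both endpoints lie together in some bag; and for every vertex, the bags containing it form a connected subtree. Here edge (4,3) lies in no bag, so the decomposition is invalid.

No — edge (4,3) lies in no bag.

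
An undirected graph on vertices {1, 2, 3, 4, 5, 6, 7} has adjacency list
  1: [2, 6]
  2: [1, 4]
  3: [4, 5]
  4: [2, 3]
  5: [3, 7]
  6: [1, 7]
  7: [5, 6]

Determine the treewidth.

A width-2 tree decomposition is:
Bags: B1 = {1, 2, 4}  B2 = {1, 3, 4}  B3 = {1, 3, 5}  B4 = {1, 5, 7}  B5 = {1, 6, 7}
Tree: B1–B2, B2–B3, B3–B4, B4–B5
Every bag has size at most 3, so the width is 3 − 1 = 2 and tw(G) ≤ 2. Since 1–2–4–3–5–7–6–1 is a cycle in G, G is not acyclic. Forests are exactly the graphs of treewidth ≤ 1, so tw(G) ≥ 2. Hence tw(G) = 2 exactly.

2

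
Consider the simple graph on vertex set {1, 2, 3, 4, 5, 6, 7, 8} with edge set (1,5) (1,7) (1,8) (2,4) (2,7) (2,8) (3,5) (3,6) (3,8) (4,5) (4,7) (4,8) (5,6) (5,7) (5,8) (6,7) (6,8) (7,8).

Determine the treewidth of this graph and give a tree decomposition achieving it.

Every bag has size at most 4, so the width is 4 − 1 = 3 and tw(G) ≤ 3. For the lower bound, the 4 vertices {2, 4, 7, 8} are pairwise adjacent, and any tree decomposition puts a clique entirely inside one bag — forcing width ≥ 3. Hence tw(G) = 3 exactly.

Treewidth 3.
Bags: B1 = {1, 5, 7, 8}  B2 = {5, 6, 7, 8}  B3 = {4, 5, 7, 8}  B4 = {2, 4, 7, 8}  B5 = {3, 5, 6, 8}
Tree: B1–B2, B2–B3, B3–B4, B2–B5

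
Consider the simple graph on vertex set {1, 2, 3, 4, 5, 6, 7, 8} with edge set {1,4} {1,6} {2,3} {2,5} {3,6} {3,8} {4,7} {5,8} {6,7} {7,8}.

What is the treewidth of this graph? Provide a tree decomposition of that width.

Every bag has size at most 3, so the width is 3 − 1 = 2 and tw(G) ≤ 2. Since 2–5–8–3–2 is a cycle in G, G is not acyclic. Forests are exactly the graphs of treewidth ≤ 1, so tw(G) ≥ 2. The upper and lower bounds meet at 2, so that is the treewidth.

Treewidth 2.
One optimal decomposition is:
Bags: B1 = {2, 3, 5}  B2 = {3, 5, 8}  B3 = {3, 6, 8}  B4 = {6, 7, 8}  B5 = {1, 6, 7}  B6 = {1, 4, 7}
Tree: B1–B2, B2–B3, B3–B4, B4–B5, B5–B6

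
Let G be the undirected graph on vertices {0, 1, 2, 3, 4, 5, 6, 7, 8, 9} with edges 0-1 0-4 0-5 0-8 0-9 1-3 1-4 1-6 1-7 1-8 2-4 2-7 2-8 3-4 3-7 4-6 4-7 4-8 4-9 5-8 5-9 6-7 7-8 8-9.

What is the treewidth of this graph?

3

A width-3 tree decomposition is:
Bags: B1 = {0, 1, 4, 8}  B2 = {1, 4, 7, 8}  B3 = {2, 4, 7, 8}  B4 = {0, 4, 8, 9}  B5 = {1, 4, 6, 7}  B6 = {1, 3, 4, 7}  B7 = {0, 5, 8, 9}
Tree: B1–B2, B2–B3, B1–B4, B2–B5, B2–B6, B4–B7
Every bag has size at most 4, so the width is 4 − 1 = 3 and tw(G) ≤ 3. On the other hand G contains the 4-clique {0, 1, 4, 8}. A clique must lie in a single bag of any decomposition, so no decomposition can have width below 3. The upper and lower bounds meet at 3, so that is the treewidth.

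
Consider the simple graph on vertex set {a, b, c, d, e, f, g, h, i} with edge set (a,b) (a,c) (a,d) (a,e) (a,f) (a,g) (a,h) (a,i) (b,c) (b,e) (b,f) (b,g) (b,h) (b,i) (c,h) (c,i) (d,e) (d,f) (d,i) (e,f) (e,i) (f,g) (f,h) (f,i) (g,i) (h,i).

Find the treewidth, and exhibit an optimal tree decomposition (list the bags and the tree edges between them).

The largest bag has 5 vertices, giving width 4; this decomposition certifies tw(G) ≤ 4. Conversely, {a, b, c, h, i} is a clique of size 5, and the vertices of any clique must share a bag in every tree decomposition; so some bag has ≥ 5 vertices and tw(G) ≥ 4. The upper and lower bounds meet at 4, so that is the treewidth.

Treewidth 4.
One such decomposition:
Bags: B1 = {a, b, e, f, i}  B2 = {a, b, f, h, i}  B3 = {a, b, c, h, i}  B4 = {a, b, f, g, i}  B5 = {a, d, e, f, i}
Tree: B1–B2, B2–B3, B1–B4, B1–B5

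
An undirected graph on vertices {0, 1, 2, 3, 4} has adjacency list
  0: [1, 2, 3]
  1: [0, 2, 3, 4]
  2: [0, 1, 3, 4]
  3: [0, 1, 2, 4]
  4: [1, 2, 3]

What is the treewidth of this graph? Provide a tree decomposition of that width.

Each bag holds 4 vertices, so the decomposition has width 3, which upper-bounds the treewidth. Conversely, {0, 1, 2, 3} is a clique of size 4, and the vertices of any clique must share a bag in every tree decomposition; so some bag has ≥ 4 vertices and tw(G) ≥ 3. The upper and lower bounds meet at 3, so that is the treewidth.

Treewidth 3.
One such decomposition:
Bags: B1 = {1, 2, 3, 4}  B2 = {0, 1, 2, 3}
Tree: B1–B2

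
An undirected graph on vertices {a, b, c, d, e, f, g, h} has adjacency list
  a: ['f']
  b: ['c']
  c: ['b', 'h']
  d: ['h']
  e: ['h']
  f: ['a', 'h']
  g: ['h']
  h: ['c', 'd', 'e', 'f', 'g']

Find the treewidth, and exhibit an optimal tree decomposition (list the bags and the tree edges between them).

Treewidth 1.
One optimal decomposition is:
Bags: B1 = {f, h}  B2 = {g, h}  B3 = {c, h}  B4 = {e, h}  B5 = {b, c}  B6 = {d, h}  B7 = {a, f}
Tree: B1–B2, B1–B3, B2–B4, B3–B5, B4–B6, B1–B7

Every bag has size at most 2, so the width is 2 − 1 = 1 and tw(G) ≤ 1. G has an edge, so its treewidth is at least 1. The upper and lower bounds meet at 1, so that is the treewidth.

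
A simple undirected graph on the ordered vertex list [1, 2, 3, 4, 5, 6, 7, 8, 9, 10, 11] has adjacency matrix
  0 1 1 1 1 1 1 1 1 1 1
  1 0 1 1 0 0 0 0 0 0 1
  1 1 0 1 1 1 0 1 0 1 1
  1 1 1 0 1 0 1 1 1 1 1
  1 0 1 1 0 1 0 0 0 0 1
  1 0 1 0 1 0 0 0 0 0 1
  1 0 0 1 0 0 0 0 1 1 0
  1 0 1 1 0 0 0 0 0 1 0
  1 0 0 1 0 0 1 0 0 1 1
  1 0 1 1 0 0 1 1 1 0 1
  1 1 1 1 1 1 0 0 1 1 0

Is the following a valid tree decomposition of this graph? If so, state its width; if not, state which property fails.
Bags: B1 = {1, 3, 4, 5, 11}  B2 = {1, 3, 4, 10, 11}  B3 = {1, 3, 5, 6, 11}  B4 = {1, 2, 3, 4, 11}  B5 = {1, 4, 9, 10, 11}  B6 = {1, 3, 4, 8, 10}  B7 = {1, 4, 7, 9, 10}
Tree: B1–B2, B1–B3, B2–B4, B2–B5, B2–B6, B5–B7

Vertex coverage: the bags together contain {1, 2, 3, 4, 5, 6, 7, 8, 9, 10, 11}, the full vertex set. Edge coverage: each edge of G has both endpoints in at least one bag. Running intersection: for every vertex, the bags containing it form a connected subtree. All three properties hold, so this is a valid tree decomposition of width max|bag| − 1 = 4, and hence tw(G) ≤ 4.

Yes; width 4.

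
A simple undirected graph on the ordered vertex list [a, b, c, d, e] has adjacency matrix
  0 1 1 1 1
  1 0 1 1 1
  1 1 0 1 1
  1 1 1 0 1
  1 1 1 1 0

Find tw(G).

4

A width-4 tree decomposition is:
Bags: B1 = {a, b, c, d, e}
Tree: (single bag)
A single bag containing all 5 vertices is trivially a valid decomposition of width 4. On the other hand G contains the 5-clique {a, b, c, d, e}. A clique must lie in a single bag of any decomposition, so no decomposition can have width below 4. Therefore the treewidth is 4.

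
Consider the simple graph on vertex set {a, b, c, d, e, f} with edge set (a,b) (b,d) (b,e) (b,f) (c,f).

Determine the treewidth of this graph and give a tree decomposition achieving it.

Every bag has size at most 2, so the width is 2 − 1 = 1 and tw(G) ≤ 1. G has an edge, so its treewidth is at least 1. Therefore the treewidth is 1.

Treewidth 1.
One optimal decomposition is:
Bags: B1 = {b, e}  B2 = {b, d}  B3 = {a, b}  B4 = {b, f}  B5 = {c, f}
Tree: B1–B2, B1–B3, B3–B4, B4–B5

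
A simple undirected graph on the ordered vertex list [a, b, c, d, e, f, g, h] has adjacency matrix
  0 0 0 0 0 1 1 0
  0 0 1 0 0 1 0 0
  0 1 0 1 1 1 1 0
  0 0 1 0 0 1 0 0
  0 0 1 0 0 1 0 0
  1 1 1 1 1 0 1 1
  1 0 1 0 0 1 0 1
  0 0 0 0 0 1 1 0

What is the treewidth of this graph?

2

A width-2 tree decomposition is:
Bags: B1 = {c, d, f}  B2 = {c, f, g}  B3 = {b, c, f}  B4 = {a, f, g}  B5 = {c, e, f}  B6 = {f, g, h}
Tree: B1–B2, B1–B3, B2–B4, B3–B5, B2–B6
The largest bag has 3 vertices, giving width 2; this decomposition certifies tw(G) ≤ 2. Conversely, {f, g, h} is a clique of size 3, and the vertices of any clique must share a bag in every tree decomposition; so some bag has ≥ 3 vertices and tw(G) ≥ 2. Therefore the treewidth is 2.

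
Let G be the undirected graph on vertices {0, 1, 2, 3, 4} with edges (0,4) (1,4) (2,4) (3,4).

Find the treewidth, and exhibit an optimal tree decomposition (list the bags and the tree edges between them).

Treewidth 1.
One such decomposition:
Bags: B1 = {3, 4}  B2 = {2, 4}  B3 = {1, 4}  B4 = {0, 4}
Tree: B1–B2, B1–B3, B1–B4

The largest bag has 2 vertices, giving width 1; this decomposition certifies tw(G) ≤ 1. G has an edge, so its treewidth is at least 1. The upper and lower bounds meet at 1, so that is the treewidth.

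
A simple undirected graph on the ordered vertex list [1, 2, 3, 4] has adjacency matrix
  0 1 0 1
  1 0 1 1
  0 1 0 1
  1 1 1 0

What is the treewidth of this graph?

2

A width-2 tree decomposition is:
Bags: B1 = {1, 2, 4}  B2 = {2, 3, 4}
Tree: B1–B2
Each bag holds 3 vertices, so the decomposition has width 2, which upper-bounds the treewidth. On the other hand G contains the 3-clique {1, 2, 4}. A clique must lie in a single bag of any decomposition, so no decomposition can have width below 2. Combining the bounds, tw(G) = 2.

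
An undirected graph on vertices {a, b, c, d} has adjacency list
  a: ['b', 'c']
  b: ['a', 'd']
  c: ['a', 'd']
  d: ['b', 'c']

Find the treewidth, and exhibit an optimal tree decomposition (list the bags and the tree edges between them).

The largest bag has 3 vertices, giving width 2; this decomposition certifies tw(G) ≤ 2. The edges c–a–b–d–c form a cycle, so G is not a tree and its treewidth is at least 2. Combining the bounds, tw(G) = 2.

Treewidth 2.
Bags: B1 = {a, b, c}  B2 = {b, c, d}
Tree: B1–B2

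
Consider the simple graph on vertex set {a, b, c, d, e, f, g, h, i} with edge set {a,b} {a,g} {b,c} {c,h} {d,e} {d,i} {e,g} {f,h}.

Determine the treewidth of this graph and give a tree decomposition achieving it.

The largest bag has 2 vertices, giving width 1; this decomposition certifies tw(G) ≤ 1. G has an edge, so its treewidth is at least 1. Therefore the treewidth is 1.

Treewidth 1.
One such decomposition:
Bags: B1 = {f, h}  B2 = {c, h}  B3 = {b, c}  B4 = {a, b}  B5 = {a, g}  B6 = {e, g}  B7 = {d, e}  B8 = {d, i}
Tree: B1–B2, B2–B3, B3–B4, B4–B5, B5–B6, B6–B7, B7–B8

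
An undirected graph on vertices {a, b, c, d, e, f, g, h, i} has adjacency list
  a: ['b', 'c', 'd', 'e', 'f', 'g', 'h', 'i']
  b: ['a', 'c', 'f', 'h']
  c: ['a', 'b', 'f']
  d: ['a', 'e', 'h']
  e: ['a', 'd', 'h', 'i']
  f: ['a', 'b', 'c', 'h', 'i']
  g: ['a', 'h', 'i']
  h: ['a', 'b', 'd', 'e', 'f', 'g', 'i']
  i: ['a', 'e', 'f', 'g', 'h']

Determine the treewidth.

3

A width-3 tree decomposition is:
Bags: B1 = {a, d, e, h}  B2 = {a, e, h, i}  B3 = {a, f, h, i}  B4 = {a, b, f, h}  B5 = {a, b, c, f}  B6 = {a, g, h, i}
Tree: B1–B2, B2–B3, B3–B4, B4–B5, B3–B6
The largest bag has 4 vertices, giving width 3; this decomposition certifies tw(G) ≤ 3. For the lower bound, the 4 vertices {a, d, e, h} are pairwise adjacent, and any tree decomposition puts a clique entirely inside one bag — forcing width ≥ 3. Combining the bounds, tw(G) = 3.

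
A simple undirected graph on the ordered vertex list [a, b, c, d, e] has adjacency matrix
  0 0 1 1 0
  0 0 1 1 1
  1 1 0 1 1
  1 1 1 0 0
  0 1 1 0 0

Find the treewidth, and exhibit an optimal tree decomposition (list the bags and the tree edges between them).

Each bag holds 3 vertices, so the decomposition has width 2, which upper-bounds the treewidth. On the other hand G contains the 3-clique {a, c, d}. A clique must lie in a single bag of any decomposition, so no decomposition can have width below 2. Therefore the treewidth is 2.

Treewidth 2.
One such decomposition:
Bags: B1 = {b, c, d}  B2 = {b, c, e}  B3 = {a, c, d}
Tree: B1–B2, B1–B3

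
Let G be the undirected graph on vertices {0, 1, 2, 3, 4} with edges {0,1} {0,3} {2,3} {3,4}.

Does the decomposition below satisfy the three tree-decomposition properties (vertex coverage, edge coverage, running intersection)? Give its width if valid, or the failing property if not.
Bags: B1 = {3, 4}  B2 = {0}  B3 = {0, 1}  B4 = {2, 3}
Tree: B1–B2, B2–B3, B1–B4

A tree decomposition must satisfy three properties: every vertex lies in some bag; for every edge, both endpoints lie together in some bag; and for every vertex, the bags containing it form a connected subtree. Here edge (3,0) lies in no bag, so the decomposition is invalid.

No — edge (3,0) lies in no bag.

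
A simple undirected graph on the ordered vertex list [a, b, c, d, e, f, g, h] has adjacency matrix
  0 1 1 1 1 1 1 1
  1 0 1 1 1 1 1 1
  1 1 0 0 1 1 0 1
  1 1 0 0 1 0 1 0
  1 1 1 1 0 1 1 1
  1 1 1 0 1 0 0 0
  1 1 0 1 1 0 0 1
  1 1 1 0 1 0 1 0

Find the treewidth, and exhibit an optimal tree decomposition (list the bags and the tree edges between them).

Each bag holds 5 vertices, so the decomposition has width 4, which upper-bounds the treewidth. Conversely, {a, b, d, e, g} is a clique of size 5, and the vertices of any clique must share a bag in every tree decomposition; so some bag has ≥ 5 vertices and tw(G) ≥ 4. The upper and lower bounds meet at 4, so that is the treewidth.

Treewidth 4.
Bags: B1 = {a, b, d, e, g}  B2 = {a, b, e, g, h}  B3 = {a, b, c, e, h}  B4 = {a, b, c, e, f}
Tree: B1–B2, B2–B3, B3–B4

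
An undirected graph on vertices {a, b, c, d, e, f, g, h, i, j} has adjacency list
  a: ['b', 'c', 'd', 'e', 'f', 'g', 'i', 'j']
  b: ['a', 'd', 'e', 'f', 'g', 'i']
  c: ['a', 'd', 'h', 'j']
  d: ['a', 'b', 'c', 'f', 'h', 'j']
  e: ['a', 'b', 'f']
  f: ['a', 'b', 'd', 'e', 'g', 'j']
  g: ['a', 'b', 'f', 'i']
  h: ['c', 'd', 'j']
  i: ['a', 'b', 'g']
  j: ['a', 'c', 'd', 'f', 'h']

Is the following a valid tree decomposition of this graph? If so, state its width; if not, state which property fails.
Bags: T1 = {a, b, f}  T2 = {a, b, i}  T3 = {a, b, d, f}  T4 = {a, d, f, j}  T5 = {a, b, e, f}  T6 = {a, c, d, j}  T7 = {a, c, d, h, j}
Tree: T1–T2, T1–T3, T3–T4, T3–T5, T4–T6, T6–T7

No — vertex g appears in no bag.

A tree decomposition must satisfy three properties: every vertex lies in some bag; for every edge, both endpoints lie together in some bag; and for every vertex, the bags containing it form a connected subtree. Here vertex g appears in no bag, so the decomposition is invalid.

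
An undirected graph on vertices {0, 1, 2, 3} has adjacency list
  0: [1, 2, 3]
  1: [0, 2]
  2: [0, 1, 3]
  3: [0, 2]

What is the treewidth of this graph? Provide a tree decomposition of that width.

The largest bag has 3 vertices, giving width 2; this decomposition certifies tw(G) ≤ 2. For the lower bound, the 3 vertices {0, 1, 2} are pairwise adjacent, and any tree decomposition puts a clique entirely inside one bag — forcing width ≥ 2. Therefore the treewidth is 2.

Treewidth 2.
Bags: B1 = {0, 1, 2}  B2 = {0, 2, 3}
Tree: B1–B2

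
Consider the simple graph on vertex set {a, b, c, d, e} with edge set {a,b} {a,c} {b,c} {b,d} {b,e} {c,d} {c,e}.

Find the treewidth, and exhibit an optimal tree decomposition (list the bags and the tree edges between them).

Every bag has size at most 3, so the width is 3 − 1 = 2 and tw(G) ≤ 2. Conversely, {b, c, d} is a clique of size 3, and the vertices of any clique must share a bag in every tree decomposition; so some bag has ≥ 3 vertices and tw(G) ≥ 2. Hence tw(G) = 2 exactly.

Treewidth 2.
One optimal decomposition is:
Bags: B1 = {b, c, e}  B2 = {a, b, c}  B3 = {b, c, d}
Tree: B1–B2, B1–B3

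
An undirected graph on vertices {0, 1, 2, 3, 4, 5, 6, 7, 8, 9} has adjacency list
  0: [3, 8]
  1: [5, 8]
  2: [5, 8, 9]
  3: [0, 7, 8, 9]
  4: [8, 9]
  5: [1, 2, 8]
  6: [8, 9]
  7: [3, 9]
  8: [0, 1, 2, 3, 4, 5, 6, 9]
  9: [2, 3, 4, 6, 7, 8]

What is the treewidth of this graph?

2

A width-2 tree decomposition is:
Bags: B1 = {2, 8, 9}  B2 = {2, 5, 8}  B3 = {3, 8, 9}  B4 = {0, 3, 8}  B5 = {3, 7, 9}  B6 = {4, 8, 9}  B7 = {1, 5, 8}  B8 = {6, 8, 9}
Tree: B1–B2, B1–B3, B3–B4, B3–B5, B3–B6, B2–B7, B1–B8
The largest bag has 3 vertices, giving width 2; this decomposition certifies tw(G) ≤ 2. Conversely, {0, 3, 8} is a clique of size 3, and the vertices of any clique must share a bag in every tree decomposition; so some bag has ≥ 3 vertices and tw(G) ≥ 2. Hence tw(G) = 2 exactly.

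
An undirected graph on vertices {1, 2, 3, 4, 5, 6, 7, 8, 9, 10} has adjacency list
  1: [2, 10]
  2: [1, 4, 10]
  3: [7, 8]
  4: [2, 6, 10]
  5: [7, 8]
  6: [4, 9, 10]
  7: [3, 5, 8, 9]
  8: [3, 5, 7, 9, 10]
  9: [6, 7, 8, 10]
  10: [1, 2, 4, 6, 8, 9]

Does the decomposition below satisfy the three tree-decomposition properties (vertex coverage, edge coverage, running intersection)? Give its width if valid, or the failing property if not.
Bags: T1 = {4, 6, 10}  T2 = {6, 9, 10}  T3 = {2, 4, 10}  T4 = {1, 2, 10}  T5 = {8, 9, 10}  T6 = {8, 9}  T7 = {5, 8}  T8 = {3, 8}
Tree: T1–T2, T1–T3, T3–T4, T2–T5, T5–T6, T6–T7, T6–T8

A tree decomposition must satisfy three properties: every vertex lies in some bag; for every edge, both endpoints lie together in some bag; and for every vertex, the bags containing it form a connected subtree. Here vertex 7 appears in no bag, so the decomposition is invalid.

No — vertex 7 appears in no bag.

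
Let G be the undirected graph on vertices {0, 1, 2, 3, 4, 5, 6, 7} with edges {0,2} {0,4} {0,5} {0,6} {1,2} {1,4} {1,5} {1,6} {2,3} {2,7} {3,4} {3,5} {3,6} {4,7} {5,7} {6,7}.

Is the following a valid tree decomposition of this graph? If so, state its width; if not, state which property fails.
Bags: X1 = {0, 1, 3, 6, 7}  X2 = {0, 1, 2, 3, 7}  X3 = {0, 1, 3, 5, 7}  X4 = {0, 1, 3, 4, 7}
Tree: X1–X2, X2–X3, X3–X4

Yes; width 4.

Every vertex of G appears in some bag (union = {0, 1, 2, 3, 4, 5, 6, 7}); every edge is covered by a bag; and for each vertex v the set of bags containing v is connected in the bag tree. The decomposition is therefore valid. The largest bag has 5 vertices, so the width is 4.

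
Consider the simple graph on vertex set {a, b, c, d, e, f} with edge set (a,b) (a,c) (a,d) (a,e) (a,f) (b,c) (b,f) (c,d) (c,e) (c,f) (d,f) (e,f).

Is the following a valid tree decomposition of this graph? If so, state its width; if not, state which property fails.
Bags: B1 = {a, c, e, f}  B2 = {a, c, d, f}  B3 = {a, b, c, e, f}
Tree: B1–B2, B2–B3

No — bags containing vertex e are not connected in the tree.

A tree decomposition must satisfy three properties: every vertex lies in some bag; for every edge, both endpoints lie together in some bag; and for every vertex, the bags containing it form a connected subtree. Here bags containing vertex e are not connected in the tree, so the decomposition is invalid.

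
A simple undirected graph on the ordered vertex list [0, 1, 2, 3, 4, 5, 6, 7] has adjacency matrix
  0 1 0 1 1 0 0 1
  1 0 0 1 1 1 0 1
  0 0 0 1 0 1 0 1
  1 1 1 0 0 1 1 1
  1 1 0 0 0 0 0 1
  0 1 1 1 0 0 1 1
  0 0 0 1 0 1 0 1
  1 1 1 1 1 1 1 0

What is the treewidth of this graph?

3

A width-3 tree decomposition is:
Bags: B1 = {1, 3, 5, 7}  B2 = {0, 1, 3, 7}  B3 = {3, 5, 6, 7}  B4 = {2, 3, 5, 7}  B5 = {0, 1, 4, 7}
Tree: B1–B2, B1–B3, B3–B4, B2–B5
Every bag has size at most 4, so the width is 4 − 1 = 3 and tw(G) ≤ 3. For the lower bound, the 4 vertices {0, 1, 3, 7} are pairwise adjacent, and any tree decomposition puts a clique entirely inside one bag — forcing width ≥ 3. The upper and lower bounds meet at 3, so that is the treewidth.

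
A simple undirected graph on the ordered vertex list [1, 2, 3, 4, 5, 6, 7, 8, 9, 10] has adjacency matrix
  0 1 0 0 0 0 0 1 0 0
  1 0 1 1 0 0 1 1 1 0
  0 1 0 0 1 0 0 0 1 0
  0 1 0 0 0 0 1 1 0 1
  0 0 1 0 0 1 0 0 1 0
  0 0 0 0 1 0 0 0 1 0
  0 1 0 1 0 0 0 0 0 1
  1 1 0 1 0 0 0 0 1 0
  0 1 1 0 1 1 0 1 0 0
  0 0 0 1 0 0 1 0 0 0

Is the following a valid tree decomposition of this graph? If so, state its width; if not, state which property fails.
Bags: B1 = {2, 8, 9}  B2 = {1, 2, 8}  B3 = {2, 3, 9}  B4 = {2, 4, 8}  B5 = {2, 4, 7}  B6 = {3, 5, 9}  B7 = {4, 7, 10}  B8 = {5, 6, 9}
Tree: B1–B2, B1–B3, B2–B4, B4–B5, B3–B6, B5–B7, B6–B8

Every vertex of G appears in some bag (union = {1, 2, 3, 4, 5, 6, 7, 8, 9, 10}); every edge is covered by a bag; and for each vertex v the set of bags containing v is connected in the bag tree. The decomposition is therefore valid. The largest bag has 3 vertices, so the width is 2.

Yes; width 2.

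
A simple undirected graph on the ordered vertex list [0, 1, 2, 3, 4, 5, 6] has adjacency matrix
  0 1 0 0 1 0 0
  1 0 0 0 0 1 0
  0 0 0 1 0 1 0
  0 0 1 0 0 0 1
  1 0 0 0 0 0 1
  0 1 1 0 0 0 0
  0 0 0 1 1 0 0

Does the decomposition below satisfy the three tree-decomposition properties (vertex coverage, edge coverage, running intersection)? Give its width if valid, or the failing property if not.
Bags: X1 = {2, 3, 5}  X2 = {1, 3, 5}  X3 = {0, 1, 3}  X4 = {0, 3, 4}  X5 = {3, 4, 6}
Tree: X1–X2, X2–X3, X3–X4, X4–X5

Every vertex of G appears in some bag (union = {0, 1, 2, 3, 4, 5, 6}); every edge is covered by a bag; and for each vertex v the set of bags containing v is connected in the bag tree. The decomposition is therefore valid. The largest bag has 3 vertices, so the width is 2.

Yes; width 2.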